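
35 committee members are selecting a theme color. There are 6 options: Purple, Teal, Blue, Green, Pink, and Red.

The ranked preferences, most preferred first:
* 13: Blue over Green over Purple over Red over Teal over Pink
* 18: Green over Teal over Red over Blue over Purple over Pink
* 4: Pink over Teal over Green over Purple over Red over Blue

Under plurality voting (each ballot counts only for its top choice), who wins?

First-place votes: Purple 0, Teal 0, Blue 13, Green 18, Pink 4, Red 0.

Green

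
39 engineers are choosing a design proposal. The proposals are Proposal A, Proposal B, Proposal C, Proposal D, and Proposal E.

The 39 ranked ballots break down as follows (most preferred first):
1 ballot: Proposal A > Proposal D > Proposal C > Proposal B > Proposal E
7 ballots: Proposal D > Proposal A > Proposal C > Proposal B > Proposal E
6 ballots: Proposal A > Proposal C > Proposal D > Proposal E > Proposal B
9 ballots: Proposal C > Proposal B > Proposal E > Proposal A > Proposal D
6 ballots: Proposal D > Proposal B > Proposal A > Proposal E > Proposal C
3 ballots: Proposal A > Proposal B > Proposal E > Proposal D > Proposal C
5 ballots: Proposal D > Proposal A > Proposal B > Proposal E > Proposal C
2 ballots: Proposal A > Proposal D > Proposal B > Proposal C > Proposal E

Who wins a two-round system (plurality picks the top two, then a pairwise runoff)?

Round 1 first-place votes: Proposal A 12, Proposal B 0, Proposal C 9, Proposal D 18, Proposal E 0. Proposal D and Proposal A advance.
Runoff: Proposal D is ranked above Proposal A on 18 ballots, Proposal A above Proposal D on 21.

Proposal A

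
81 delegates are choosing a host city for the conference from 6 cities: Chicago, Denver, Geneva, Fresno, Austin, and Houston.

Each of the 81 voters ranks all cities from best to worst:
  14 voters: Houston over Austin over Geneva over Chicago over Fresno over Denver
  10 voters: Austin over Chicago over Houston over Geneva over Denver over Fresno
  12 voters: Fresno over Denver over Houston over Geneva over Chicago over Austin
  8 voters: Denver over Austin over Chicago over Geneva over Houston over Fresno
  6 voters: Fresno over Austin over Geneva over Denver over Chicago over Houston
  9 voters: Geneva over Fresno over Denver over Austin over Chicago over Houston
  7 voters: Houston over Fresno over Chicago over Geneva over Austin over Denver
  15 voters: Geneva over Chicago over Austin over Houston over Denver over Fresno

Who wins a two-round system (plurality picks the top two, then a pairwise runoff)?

Houston

Round 1 first-place votes: Chicago 0, Denver 8, Geneva 24, Fresno 18, Austin 10, Houston 21. Geneva and Houston advance.
Runoff: Geneva is ranked above Houston on 38 ballots, Houston above Geneva on 43.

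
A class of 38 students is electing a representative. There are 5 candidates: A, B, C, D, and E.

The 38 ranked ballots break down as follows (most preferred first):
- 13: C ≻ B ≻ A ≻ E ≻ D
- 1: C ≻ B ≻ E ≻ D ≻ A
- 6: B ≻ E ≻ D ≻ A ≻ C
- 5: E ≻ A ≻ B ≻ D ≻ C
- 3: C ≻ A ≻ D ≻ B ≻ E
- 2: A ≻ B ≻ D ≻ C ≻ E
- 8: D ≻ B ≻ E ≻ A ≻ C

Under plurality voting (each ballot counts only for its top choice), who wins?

C

First-place votes: A 2, B 6, C 17, D 8, E 5.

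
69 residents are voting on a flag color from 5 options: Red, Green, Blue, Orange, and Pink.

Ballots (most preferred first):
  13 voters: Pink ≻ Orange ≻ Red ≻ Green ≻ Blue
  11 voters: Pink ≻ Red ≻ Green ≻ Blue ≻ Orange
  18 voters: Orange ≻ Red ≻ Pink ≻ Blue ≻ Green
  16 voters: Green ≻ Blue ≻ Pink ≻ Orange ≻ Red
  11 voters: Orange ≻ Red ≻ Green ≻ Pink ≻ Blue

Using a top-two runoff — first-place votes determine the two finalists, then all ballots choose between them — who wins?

Pink

Round 1 first-place votes: Red 0, Green 16, Blue 0, Orange 29, Pink 24. Orange and Pink advance.
Runoff: Orange is ranked above Pink on 29 ballots, Pink above Orange on 40.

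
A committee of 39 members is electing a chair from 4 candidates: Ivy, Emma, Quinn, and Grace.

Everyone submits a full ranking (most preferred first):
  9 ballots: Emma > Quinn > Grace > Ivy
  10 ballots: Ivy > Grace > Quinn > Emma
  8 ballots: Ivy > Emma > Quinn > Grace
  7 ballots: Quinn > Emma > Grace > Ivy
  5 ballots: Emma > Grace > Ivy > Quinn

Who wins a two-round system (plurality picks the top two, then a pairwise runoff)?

Emma

Round 1 first-place votes: Ivy 18, Emma 14, Quinn 7, Grace 0. Ivy and Emma advance.
Runoff: Ivy is ranked above Emma on 18 ballots, Emma above Ivy on 21.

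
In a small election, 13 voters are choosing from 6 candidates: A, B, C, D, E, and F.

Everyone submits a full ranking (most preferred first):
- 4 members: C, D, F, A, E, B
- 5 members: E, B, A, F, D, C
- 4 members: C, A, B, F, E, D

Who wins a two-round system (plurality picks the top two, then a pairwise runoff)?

C

Round 1 first-place votes: A 0, B 0, C 8, D 0, E 5, F 0. C and E advance.
Runoff: C is ranked above E on 8 ballots, E above C on 5.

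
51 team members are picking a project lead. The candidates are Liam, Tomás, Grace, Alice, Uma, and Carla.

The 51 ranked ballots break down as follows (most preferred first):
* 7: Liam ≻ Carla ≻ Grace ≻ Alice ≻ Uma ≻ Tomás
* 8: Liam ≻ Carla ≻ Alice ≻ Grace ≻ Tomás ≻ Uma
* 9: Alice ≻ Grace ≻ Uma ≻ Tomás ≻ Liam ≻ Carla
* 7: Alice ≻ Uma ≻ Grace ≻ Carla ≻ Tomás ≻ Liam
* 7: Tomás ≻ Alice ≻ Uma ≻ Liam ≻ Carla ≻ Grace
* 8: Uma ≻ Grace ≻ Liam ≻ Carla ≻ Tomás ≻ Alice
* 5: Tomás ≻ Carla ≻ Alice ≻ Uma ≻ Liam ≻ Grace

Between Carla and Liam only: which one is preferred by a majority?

Carla is ranked above Liam on 12 ballots; Liam above Carla on 39.

Liam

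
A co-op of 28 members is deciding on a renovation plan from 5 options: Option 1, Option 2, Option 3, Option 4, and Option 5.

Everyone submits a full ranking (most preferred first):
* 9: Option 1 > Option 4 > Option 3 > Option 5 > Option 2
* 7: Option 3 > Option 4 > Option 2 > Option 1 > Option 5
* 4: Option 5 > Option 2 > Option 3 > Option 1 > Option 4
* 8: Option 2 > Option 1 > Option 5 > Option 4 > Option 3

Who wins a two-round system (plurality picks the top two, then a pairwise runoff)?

Round 1 first-place votes: Option 1 9, Option 2 8, Option 3 7, Option 4 0, Option 5 4. Option 1 and Option 2 advance.
Runoff: Option 1 is ranked above Option 2 on 9 ballots, Option 2 above Option 1 on 19.

Option 2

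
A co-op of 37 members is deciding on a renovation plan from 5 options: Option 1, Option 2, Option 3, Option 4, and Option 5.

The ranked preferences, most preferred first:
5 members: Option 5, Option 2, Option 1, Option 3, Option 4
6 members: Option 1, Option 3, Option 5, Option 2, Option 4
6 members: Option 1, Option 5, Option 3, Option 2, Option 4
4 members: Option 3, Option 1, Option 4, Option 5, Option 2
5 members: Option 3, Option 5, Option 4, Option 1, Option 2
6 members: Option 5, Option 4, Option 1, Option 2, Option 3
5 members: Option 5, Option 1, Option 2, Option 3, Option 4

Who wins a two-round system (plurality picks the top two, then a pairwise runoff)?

Option 5

Round 1 first-place votes: Option 1 12, Option 2 0, Option 3 9, Option 4 0, Option 5 16. Option 5 and Option 1 advance.
Runoff: Option 5 is ranked above Option 1 on 21 ballots, Option 1 above Option 5 on 16.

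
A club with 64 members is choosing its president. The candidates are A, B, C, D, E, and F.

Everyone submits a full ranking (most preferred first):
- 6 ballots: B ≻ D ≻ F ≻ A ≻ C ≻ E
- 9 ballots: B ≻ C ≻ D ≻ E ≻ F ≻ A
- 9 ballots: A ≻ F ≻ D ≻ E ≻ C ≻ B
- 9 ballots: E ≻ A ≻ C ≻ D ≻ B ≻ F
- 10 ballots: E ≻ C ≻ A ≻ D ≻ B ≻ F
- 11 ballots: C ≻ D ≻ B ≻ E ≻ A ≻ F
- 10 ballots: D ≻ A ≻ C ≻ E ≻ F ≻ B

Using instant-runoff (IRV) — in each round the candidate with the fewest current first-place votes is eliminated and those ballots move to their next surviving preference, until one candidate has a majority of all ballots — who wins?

D

Round 1: A 9, B 15, C 11, D 10, E 19, F 0. F eliminated.
Round 2: A 9, B 15, C 11, D 10, E 19. A eliminated.
Round 3: B 15, C 11, D 19, E 19. C eliminated.
Round 4: B 15, D 30, E 19. B eliminated.
Round 5: D 45, E 19. D has a majority (≥33).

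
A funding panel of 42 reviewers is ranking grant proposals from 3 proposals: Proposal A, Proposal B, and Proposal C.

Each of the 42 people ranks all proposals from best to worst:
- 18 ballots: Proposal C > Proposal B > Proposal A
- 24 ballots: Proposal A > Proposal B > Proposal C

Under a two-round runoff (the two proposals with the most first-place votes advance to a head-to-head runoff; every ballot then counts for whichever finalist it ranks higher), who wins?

Round 1 first-place votes: Proposal A 24, Proposal B 0, Proposal C 18. Proposal A and Proposal C advance.
Runoff: Proposal A is ranked above Proposal C on 24 ballots, Proposal C above Proposal A on 18.

Proposal A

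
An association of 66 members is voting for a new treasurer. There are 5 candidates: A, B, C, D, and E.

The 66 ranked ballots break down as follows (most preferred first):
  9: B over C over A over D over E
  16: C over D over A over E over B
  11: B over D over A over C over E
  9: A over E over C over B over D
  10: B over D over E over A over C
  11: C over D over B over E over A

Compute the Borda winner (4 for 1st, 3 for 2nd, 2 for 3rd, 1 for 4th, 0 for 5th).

A: 9×2 + 16×2 + 11×2 + 9×4 + 10×1 + 11×0 = 118
B: 9×4 + 16×0 + 11×4 + 9×1 + 10×4 + 11×2 = 151
C: 9×3 + 16×4 + 11×1 + 9×2 + 10×0 + 11×4 = 164
D: 9×1 + 16×3 + 11×3 + 9×0 + 10×3 + 11×3 = 153
E: 9×0 + 16×1 + 11×0 + 9×3 + 10×2 + 11×1 = 74

C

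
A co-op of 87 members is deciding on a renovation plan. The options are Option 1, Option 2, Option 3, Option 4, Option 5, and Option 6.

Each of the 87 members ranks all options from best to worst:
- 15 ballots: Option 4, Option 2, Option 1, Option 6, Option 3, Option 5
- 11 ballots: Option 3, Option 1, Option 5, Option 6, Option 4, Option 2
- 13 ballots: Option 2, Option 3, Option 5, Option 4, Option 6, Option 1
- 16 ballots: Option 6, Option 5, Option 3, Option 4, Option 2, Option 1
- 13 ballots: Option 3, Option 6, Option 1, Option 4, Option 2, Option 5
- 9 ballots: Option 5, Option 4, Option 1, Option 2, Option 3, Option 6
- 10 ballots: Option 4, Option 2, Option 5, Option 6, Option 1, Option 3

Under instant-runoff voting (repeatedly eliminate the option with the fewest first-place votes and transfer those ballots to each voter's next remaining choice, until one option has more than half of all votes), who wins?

Round 1: Option 1 0, Option 2 13, Option 3 24, Option 4 25, Option 5 9, Option 6 16. Option 1 eliminated.
Round 2: Option 2 13, Option 3 24, Option 4 25, Option 5 9, Option 6 16. Option 5 eliminated.
Round 3: Option 2 13, Option 3 24, Option 4 34, Option 6 16. Option 2 eliminated.
Round 4: Option 3 37, Option 4 34, Option 6 16. Option 6 eliminated.
Round 5: Option 3 53, Option 4 34. Option 3 has a majority (≥44).

Option 3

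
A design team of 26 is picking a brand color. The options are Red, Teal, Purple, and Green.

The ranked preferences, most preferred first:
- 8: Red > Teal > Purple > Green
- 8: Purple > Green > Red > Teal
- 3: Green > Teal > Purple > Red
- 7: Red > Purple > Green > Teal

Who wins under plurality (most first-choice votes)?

First-place votes: Red 15, Teal 0, Purple 8, Green 3.

Red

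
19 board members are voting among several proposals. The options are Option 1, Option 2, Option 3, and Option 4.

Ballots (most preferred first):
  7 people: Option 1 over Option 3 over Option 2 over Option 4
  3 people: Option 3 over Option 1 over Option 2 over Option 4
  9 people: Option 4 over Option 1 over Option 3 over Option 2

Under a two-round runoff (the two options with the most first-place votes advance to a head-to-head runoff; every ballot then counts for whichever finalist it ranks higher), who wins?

Option 1

Round 1 first-place votes: Option 1 7, Option 2 0, Option 3 3, Option 4 9. Option 4 and Option 1 advance.
Runoff: Option 4 is ranked above Option 1 on 9 ballots, Option 1 above Option 4 on 10.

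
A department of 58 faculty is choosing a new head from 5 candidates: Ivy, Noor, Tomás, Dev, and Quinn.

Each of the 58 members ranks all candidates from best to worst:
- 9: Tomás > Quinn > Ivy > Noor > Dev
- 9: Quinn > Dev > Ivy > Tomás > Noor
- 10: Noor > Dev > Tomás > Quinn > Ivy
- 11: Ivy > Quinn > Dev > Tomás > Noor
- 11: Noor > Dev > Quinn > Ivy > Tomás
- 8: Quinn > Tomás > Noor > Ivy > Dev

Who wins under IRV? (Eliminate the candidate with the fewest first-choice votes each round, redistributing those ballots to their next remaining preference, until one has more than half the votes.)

Round 1: Ivy 11, Noor 21, Tomás 9, Dev 0, Quinn 17. Dev eliminated.
Round 2: Ivy 11, Noor 21, Tomás 9, Quinn 17. Tomás eliminated.
Round 3: Ivy 11, Noor 21, Quinn 26. Ivy eliminated.
Round 4: Noor 21, Quinn 37. Quinn has a majority (≥30).

Quinn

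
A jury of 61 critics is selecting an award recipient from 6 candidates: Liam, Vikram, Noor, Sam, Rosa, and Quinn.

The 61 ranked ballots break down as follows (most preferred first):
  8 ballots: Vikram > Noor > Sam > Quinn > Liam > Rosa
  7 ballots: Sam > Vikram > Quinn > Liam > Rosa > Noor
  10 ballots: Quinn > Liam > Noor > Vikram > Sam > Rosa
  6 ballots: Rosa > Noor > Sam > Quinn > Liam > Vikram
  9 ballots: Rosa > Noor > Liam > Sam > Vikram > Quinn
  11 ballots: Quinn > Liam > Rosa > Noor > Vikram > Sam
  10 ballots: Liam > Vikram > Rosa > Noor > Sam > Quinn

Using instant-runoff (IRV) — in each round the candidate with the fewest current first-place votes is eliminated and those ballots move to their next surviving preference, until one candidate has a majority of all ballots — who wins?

Round 1: Liam 10, Vikram 8, Noor 0, Sam 7, Rosa 15, Quinn 21. Noor eliminated.
Round 2: Liam 10, Vikram 8, Sam 7, Rosa 15, Quinn 21. Sam eliminated.
Round 3: Liam 10, Vikram 15, Rosa 15, Quinn 21. Liam eliminated.
Round 4: Vikram 25, Rosa 15, Quinn 21. Rosa eliminated.
Round 5: Vikram 34, Quinn 27. Vikram has a majority (≥31).

Vikram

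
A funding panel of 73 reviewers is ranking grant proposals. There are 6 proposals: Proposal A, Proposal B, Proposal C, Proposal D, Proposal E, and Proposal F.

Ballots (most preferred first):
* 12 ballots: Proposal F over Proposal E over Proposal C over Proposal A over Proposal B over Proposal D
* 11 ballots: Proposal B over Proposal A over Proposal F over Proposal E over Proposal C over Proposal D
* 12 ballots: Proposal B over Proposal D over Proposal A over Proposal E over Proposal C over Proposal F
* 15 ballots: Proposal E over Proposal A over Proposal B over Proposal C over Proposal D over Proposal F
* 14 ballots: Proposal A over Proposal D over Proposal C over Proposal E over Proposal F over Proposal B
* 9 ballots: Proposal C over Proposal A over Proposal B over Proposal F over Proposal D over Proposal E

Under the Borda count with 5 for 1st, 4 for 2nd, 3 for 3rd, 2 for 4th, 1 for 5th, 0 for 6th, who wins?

Proposal A

Proposal A: 12×2 + 11×4 + 12×3 + 15×4 + 14×5 + 9×4 = 270
Proposal B: 12×1 + 11×5 + 12×5 + 15×3 + 14×0 + 9×3 = 199
Proposal C: 12×3 + 11×1 + 12×1 + 15×2 + 14×3 + 9×5 = 176
Proposal D: 12×0 + 11×0 + 12×4 + 15×1 + 14×4 + 9×1 = 128
Proposal E: 12×4 + 11×2 + 12×2 + 15×5 + 14×2 + 9×0 = 197
Proposal F: 12×5 + 11×3 + 12×0 + 15×0 + 14×1 + 9×2 = 125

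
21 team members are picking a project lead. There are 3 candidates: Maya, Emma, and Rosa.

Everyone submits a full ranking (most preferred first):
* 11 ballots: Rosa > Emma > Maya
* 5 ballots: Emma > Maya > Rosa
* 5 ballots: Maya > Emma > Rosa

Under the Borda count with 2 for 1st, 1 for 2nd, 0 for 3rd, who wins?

Emma

Maya: 11×0 + 5×1 + 5×2 = 15
Emma: 11×1 + 5×2 + 5×1 = 26
Rosa: 11×2 + 5×0 + 5×0 = 22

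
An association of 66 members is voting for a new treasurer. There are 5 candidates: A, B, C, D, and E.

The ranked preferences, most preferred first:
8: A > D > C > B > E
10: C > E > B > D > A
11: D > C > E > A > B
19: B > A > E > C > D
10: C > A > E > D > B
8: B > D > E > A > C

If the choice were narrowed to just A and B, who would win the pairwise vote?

A is ranked above B on 29 ballots; B above A on 37.

B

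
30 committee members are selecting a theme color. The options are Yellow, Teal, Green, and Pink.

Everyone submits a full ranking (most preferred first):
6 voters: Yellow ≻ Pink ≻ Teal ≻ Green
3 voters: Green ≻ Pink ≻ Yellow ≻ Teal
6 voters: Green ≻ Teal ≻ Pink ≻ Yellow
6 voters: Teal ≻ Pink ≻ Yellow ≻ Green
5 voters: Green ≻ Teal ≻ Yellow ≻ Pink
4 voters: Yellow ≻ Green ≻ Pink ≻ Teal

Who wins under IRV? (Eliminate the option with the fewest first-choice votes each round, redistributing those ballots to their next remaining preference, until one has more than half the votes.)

Yellow

Round 1: Yellow 10, Teal 6, Green 14, Pink 0. Pink eliminated.
Round 2: Yellow 10, Teal 6, Green 14. Teal eliminated.
Round 3: Yellow 16, Green 14. Yellow has a majority (≥16).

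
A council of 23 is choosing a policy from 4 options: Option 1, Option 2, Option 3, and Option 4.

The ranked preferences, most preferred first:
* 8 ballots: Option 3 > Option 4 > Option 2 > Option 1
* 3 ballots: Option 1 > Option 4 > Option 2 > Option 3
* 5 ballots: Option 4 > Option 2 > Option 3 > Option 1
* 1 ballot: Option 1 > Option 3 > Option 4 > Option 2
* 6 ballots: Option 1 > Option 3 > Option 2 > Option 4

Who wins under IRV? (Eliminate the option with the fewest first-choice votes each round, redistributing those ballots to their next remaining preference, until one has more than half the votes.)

Round 1: Option 1 10, Option 2 0, Option 3 8, Option 4 5. Option 2 eliminated.
Round 2: Option 1 10, Option 3 8, Option 4 5. Option 4 eliminated.
Round 3: Option 1 10, Option 3 13. Option 3 has a majority (≥12).

Option 3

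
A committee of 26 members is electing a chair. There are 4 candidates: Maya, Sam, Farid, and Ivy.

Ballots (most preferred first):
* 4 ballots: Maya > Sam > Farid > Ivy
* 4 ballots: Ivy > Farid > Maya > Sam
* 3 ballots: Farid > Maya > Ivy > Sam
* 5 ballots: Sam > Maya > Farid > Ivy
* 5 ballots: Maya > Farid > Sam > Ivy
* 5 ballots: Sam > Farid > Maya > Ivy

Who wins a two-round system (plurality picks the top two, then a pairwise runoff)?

Round 1 first-place votes: Maya 9, Sam 10, Farid 3, Ivy 4. Sam and Maya advance.
Runoff: Sam is ranked above Maya on 10 ballots, Maya above Sam on 16.

Maya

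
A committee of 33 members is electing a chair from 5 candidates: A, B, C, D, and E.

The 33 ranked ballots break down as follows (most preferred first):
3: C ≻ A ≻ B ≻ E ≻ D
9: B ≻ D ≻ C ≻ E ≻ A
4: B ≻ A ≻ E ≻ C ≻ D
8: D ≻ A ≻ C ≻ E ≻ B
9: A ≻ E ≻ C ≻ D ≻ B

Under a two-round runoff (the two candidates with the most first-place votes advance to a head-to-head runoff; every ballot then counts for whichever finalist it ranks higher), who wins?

Round 1 first-place votes: A 9, B 13, C 3, D 8, E 0. B and A advance.
Runoff: B is ranked above A on 13 ballots, A above B on 20.

A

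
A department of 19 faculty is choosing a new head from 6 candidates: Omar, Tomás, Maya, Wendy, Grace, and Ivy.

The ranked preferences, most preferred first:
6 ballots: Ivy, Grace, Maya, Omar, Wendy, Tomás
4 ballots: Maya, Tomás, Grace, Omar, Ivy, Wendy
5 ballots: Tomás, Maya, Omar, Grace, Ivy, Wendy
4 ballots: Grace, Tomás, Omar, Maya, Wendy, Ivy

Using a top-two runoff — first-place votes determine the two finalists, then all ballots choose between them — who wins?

Round 1 first-place votes: Omar 0, Tomás 5, Maya 4, Wendy 0, Grace 4, Ivy 6. Ivy and Tomás advance.
Runoff: Ivy is ranked above Tomás on 6 ballots, Tomás above Ivy on 13.

Tomás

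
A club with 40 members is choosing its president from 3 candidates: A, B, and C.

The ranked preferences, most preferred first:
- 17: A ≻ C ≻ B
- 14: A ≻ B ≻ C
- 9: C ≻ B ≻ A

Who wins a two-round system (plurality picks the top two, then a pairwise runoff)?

Round 1 first-place votes: A 31, B 0, C 9. A and C advance.
Runoff: A is ranked above C on 31 ballots, C above A on 9.

A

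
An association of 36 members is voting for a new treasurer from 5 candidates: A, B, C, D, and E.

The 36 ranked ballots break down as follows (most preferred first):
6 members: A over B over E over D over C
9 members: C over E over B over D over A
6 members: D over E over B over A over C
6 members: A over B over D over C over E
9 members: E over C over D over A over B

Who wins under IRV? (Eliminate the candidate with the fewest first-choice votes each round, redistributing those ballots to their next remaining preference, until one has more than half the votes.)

E

Round 1: A 12, B 0, C 9, D 6, E 9. B eliminated.
Round 2: A 12, C 9, D 6, E 9. D eliminated.
Round 3: A 12, C 9, E 15. C eliminated.
Round 4: A 12, E 24. E has a majority (≥19).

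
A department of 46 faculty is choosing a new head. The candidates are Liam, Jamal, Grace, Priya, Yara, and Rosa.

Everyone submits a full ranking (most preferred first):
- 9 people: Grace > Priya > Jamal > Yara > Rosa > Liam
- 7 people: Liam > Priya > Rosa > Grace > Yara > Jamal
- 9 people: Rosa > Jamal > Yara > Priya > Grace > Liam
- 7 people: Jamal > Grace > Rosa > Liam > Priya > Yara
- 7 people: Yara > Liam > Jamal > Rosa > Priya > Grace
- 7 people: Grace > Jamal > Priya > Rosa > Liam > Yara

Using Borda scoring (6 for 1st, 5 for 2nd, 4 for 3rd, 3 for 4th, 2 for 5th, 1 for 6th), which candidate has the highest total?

Liam: 9×1 + 7×6 + 9×1 + 7×3 + 7×5 + 7×2 = 130
Jamal: 9×4 + 7×1 + 9×5 + 7×6 + 7×4 + 7×5 = 193
Grace: 9×6 + 7×3 + 9×2 + 7×5 + 7×1 + 7×6 = 177
Priya: 9×5 + 7×5 + 9×3 + 7×2 + 7×2 + 7×4 = 163
Yara: 9×3 + 7×2 + 9×4 + 7×1 + 7×6 + 7×1 = 133
Rosa: 9×2 + 7×4 + 9×6 + 7×4 + 7×3 + 7×3 = 170

Jamal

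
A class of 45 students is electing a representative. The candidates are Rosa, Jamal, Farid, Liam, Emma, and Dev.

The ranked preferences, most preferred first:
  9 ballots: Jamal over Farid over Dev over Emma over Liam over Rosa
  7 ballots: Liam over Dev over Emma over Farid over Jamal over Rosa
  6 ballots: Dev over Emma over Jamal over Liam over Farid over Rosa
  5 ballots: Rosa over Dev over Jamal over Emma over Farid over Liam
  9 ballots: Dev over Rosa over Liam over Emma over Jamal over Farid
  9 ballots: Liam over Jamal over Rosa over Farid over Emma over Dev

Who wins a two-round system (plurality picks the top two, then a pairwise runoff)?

Dev

Round 1 first-place votes: Rosa 5, Jamal 9, Farid 0, Liam 16, Emma 0, Dev 15. Liam and Dev advance.
Runoff: Liam is ranked above Dev on 16 ballots, Dev above Liam on 29.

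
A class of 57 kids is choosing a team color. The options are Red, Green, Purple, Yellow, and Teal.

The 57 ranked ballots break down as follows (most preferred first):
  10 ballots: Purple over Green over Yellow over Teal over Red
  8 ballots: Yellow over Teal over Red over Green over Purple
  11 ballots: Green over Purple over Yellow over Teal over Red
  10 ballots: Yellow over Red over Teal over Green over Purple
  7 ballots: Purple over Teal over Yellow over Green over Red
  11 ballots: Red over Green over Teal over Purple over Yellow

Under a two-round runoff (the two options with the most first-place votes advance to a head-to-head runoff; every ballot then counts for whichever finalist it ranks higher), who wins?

Purple

Round 1 first-place votes: Red 11, Green 11, Purple 17, Yellow 18, Teal 0. Yellow and Purple advance.
Runoff: Yellow is ranked above Purple on 18 ballots, Purple above Yellow on 39.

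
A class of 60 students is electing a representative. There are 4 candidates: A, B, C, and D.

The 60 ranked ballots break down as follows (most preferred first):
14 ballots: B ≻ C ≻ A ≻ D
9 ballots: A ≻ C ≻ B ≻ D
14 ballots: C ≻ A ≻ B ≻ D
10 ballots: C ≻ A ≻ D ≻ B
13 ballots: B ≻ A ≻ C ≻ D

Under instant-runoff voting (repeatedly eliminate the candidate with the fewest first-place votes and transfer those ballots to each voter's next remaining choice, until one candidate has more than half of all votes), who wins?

C

Round 1: A 9, B 27, C 24, D 0. D eliminated.
Round 2: A 9, B 27, C 24. A eliminated.
Round 3: B 27, C 33. C has a majority (≥31).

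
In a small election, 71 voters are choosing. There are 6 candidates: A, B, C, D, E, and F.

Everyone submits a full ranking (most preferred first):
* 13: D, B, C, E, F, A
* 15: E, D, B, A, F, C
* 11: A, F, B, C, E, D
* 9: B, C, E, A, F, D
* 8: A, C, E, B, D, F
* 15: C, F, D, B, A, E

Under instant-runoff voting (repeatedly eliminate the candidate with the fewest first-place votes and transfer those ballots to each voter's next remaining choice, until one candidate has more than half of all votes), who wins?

C

Round 1: A 19, B 9, C 15, D 13, E 15, F 0. F eliminated.
Round 2: A 19, B 9, C 15, D 13, E 15. B eliminated.
Round 3: A 19, C 24, D 13, E 15. D eliminated.
Round 4: A 19, C 37, E 15. C has a majority (≥36).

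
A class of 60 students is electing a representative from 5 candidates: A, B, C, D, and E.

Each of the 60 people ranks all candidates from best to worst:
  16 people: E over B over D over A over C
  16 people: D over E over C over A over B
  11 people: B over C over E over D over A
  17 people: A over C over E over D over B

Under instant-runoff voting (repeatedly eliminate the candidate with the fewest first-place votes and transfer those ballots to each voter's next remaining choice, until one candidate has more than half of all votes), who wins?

Round 1: A 17, B 11, C 0, D 16, E 16. C eliminated.
Round 2: A 17, B 11, D 16, E 16. B eliminated.
Round 3: A 17, D 16, E 27. D eliminated.
Round 4: A 17, E 43. E has a majority (≥31).

E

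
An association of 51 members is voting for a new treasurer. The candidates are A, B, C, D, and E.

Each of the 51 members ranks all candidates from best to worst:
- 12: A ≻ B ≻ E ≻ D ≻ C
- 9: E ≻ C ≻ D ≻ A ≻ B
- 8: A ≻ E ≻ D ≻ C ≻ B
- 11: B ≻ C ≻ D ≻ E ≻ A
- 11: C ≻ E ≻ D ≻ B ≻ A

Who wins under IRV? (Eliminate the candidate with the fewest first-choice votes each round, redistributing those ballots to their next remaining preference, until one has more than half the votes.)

C

Round 1: A 20, B 11, C 11, D 0, E 9. D eliminated.
Round 2: A 20, B 11, C 11, E 9. E eliminated.
Round 3: A 20, B 11, C 20. B eliminated.
Round 4: A 20, C 31. C has a majority (≥26).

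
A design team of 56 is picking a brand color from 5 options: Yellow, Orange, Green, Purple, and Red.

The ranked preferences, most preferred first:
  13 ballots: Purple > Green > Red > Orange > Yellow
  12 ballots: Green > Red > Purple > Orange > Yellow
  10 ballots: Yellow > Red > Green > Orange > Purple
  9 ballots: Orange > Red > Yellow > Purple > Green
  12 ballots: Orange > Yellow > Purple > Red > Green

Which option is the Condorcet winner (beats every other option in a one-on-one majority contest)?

Red vs Yellow: 34–22
Red vs Orange: 35–21
Red vs Green: 31–25
Red vs Purple: 31–25
Red beats every other option.

Red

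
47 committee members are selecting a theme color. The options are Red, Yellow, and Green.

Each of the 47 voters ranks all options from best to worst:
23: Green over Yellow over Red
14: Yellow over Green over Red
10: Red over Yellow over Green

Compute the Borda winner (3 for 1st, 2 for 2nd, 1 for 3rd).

Red: 23×1 + 14×1 + 10×3 = 67
Yellow: 23×2 + 14×3 + 10×2 = 108
Green: 23×3 + 14×2 + 10×1 = 107

Yellow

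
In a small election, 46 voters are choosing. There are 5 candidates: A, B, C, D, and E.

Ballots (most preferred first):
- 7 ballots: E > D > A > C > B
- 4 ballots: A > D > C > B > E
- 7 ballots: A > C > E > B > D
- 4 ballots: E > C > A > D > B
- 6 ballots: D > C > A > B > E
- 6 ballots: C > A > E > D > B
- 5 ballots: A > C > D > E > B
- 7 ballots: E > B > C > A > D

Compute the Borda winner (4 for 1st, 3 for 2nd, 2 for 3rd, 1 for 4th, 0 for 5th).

A: 7×2 + 4×4 + 7×4 + 4×2 + 6×2 + 6×3 + 5×4 + 7×1 = 123
B: 7×0 + 4×1 + 7×1 + 4×0 + 6×1 + 6×0 + 5×0 + 7×3 = 38
C: 7×1 + 4×2 + 7×3 + 4×3 + 6×3 + 6×4 + 5×3 + 7×2 = 119
D: 7×3 + 4×3 + 7×0 + 4×1 + 6×4 + 6×1 + 5×2 + 7×0 = 77
E: 7×4 + 4×0 + 7×2 + 4×4 + 6×0 + 6×2 + 5×1 + 7×4 = 103

A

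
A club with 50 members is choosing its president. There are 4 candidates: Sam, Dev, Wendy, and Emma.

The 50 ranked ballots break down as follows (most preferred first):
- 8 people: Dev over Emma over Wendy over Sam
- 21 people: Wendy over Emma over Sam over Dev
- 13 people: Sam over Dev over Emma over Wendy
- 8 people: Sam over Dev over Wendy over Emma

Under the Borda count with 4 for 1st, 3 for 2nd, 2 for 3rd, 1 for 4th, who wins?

Sam: 8×1 + 21×2 + 13×4 + 8×4 = 134
Dev: 8×4 + 21×1 + 13×3 + 8×3 = 116
Wendy: 8×2 + 21×4 + 13×1 + 8×2 = 129
Emma: 8×3 + 21×3 + 13×2 + 8×1 = 121

Sam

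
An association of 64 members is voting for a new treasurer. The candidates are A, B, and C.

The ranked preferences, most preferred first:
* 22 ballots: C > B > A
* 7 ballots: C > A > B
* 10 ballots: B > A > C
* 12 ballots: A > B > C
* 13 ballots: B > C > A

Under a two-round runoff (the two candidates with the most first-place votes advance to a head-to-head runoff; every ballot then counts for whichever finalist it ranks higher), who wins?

B

Round 1 first-place votes: A 12, B 23, C 29. C and B advance.
Runoff: C is ranked above B on 29 ballots, B above C on 35.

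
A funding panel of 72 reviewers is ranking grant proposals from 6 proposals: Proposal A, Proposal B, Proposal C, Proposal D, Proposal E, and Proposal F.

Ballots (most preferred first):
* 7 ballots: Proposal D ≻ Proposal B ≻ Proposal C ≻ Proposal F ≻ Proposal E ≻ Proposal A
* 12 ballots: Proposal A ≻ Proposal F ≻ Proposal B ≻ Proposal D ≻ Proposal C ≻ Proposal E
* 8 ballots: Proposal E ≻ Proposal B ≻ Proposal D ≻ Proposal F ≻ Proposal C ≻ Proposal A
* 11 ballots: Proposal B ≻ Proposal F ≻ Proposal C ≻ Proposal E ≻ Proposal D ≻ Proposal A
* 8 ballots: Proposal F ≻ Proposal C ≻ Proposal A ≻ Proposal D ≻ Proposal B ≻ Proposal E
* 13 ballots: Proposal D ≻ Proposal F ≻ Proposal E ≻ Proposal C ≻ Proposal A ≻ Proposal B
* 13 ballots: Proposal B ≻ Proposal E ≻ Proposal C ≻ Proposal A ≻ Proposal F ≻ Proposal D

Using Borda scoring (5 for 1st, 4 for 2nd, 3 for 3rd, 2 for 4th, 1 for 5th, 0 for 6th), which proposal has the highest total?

Proposal F

Proposal A: 7×0 + 12×5 + 8×0 + 11×0 + 8×3 + 13×1 + 13×2 = 123
Proposal B: 7×4 + 12×3 + 8×4 + 11×5 + 8×1 + 13×0 + 13×5 = 224
Proposal C: 7×3 + 12×1 + 8×1 + 11×3 + 8×4 + 13×2 + 13×3 = 171
Proposal D: 7×5 + 12×2 + 8×3 + 11×1 + 8×2 + 13×5 + 13×0 = 175
Proposal E: 7×1 + 12×0 + 8×5 + 11×2 + 8×0 + 13×3 + 13×4 = 160
Proposal F: 7×2 + 12×4 + 8×2 + 11×4 + 8×5 + 13×4 + 13×1 = 227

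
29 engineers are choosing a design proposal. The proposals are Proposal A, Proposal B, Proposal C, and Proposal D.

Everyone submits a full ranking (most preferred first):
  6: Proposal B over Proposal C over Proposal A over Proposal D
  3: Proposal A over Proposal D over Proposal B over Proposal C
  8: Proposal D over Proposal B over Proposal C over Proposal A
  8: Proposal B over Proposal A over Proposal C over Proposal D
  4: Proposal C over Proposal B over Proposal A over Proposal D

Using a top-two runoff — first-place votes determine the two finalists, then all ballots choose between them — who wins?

Round 1 first-place votes: Proposal A 3, Proposal B 14, Proposal C 4, Proposal D 8. Proposal B and Proposal D advance.
Runoff: Proposal B is ranked above Proposal D on 18 ballots, Proposal D above Proposal B on 11.

Proposal B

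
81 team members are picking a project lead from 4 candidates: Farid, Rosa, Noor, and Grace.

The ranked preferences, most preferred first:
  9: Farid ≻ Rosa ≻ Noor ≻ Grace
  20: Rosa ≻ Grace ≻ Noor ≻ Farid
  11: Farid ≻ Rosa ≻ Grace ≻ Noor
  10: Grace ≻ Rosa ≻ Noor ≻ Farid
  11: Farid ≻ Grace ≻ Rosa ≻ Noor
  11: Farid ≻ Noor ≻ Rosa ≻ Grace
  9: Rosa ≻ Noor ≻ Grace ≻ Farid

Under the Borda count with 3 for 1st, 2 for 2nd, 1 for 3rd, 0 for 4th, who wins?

Rosa

Farid: 9×3 + 20×0 + 11×3 + 10×0 + 11×3 + 11×3 + 9×0 = 126
Rosa: 9×2 + 20×3 + 11×2 + 10×2 + 11×1 + 11×1 + 9×3 = 169
Noor: 9×1 + 20×1 + 11×0 + 10×1 + 11×0 + 11×2 + 9×2 = 79
Grace: 9×0 + 20×2 + 11×1 + 10×3 + 11×2 + 11×0 + 9×1 = 112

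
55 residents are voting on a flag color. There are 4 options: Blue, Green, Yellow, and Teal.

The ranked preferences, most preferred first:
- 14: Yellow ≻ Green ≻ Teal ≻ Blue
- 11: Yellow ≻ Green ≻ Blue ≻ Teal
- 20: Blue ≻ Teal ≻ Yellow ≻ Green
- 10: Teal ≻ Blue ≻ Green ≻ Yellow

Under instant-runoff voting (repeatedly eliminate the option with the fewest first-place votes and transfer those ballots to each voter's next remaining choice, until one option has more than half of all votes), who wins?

Round 1: Blue 20, Green 0, Yellow 25, Teal 10. Green eliminated.
Round 2: Blue 20, Yellow 25, Teal 10. Teal eliminated.
Round 3: Blue 30, Yellow 25. Blue has a majority (≥28).

Blue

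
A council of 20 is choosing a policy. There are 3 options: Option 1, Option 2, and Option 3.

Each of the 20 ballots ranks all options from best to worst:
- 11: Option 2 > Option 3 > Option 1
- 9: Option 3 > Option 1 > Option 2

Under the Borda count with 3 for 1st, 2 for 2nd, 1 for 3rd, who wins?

Option 1: 11×1 + 9×2 = 29
Option 2: 11×3 + 9×1 = 42
Option 3: 11×2 + 9×3 = 49

Option 3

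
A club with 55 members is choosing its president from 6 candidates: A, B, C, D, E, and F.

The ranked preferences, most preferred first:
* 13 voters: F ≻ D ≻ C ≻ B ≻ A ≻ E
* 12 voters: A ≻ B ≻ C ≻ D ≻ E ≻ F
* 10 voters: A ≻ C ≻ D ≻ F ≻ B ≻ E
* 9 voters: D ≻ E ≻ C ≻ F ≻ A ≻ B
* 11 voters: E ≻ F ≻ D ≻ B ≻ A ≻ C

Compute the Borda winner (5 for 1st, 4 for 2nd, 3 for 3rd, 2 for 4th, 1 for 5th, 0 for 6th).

A: 13×1 + 12×5 + 10×5 + 9×1 + 11×1 = 143
B: 13×2 + 12×4 + 10×1 + 9×0 + 11×2 = 106
C: 13×3 + 12×3 + 10×4 + 9×3 + 11×0 = 142
D: 13×4 + 12×2 + 10×3 + 9×5 + 11×3 = 184
E: 13×0 + 12×1 + 10×0 + 9×4 + 11×5 = 103
F: 13×5 + 12×0 + 10×2 + 9×2 + 11×4 = 147

D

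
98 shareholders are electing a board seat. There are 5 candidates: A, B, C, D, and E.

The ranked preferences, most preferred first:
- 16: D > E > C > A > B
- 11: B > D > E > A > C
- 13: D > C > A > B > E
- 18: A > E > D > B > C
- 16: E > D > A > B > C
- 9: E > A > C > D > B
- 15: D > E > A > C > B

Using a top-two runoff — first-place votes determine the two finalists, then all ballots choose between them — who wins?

Round 1 first-place votes: A 18, B 11, C 0, D 44, E 25. D and E advance.
Runoff: D is ranked above E on 55 ballots, E above D on 43.

D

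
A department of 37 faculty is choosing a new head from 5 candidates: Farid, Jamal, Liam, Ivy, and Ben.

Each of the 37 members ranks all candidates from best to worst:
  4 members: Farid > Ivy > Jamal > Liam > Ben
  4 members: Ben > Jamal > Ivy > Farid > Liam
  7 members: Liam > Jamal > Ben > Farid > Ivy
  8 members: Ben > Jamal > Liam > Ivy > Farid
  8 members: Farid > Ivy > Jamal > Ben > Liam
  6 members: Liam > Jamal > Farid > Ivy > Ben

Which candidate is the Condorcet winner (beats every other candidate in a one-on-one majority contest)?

Jamal

Jamal vs Farid: 25–12
Jamal vs Liam: 24–13
Jamal vs Ivy: 25–12
Jamal vs Ben: 25–12
Jamal beats every other candidate.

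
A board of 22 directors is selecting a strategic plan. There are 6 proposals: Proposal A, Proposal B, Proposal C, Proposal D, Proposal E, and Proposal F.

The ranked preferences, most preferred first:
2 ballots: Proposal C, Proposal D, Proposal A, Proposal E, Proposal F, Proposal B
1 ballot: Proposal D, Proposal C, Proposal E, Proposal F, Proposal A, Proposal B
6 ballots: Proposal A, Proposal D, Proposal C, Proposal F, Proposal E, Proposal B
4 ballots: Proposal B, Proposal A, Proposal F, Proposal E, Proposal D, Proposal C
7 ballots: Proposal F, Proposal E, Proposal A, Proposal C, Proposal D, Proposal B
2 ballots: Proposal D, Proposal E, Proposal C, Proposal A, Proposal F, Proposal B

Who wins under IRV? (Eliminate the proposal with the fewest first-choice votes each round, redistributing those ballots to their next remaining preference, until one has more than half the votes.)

Round 1: Proposal A 6, Proposal B 4, Proposal C 2, Proposal D 3, Proposal E 0, Proposal F 7. Proposal E eliminated.
Round 2: Proposal A 6, Proposal B 4, Proposal C 2, Proposal D 3, Proposal F 7. Proposal C eliminated.
Round 3: Proposal A 6, Proposal B 4, Proposal D 5, Proposal F 7. Proposal B eliminated.
Round 4: Proposal A 10, Proposal D 5, Proposal F 7. Proposal D eliminated.
Round 5: Proposal A 14, Proposal F 8. Proposal A has a majority (≥12).

Proposal A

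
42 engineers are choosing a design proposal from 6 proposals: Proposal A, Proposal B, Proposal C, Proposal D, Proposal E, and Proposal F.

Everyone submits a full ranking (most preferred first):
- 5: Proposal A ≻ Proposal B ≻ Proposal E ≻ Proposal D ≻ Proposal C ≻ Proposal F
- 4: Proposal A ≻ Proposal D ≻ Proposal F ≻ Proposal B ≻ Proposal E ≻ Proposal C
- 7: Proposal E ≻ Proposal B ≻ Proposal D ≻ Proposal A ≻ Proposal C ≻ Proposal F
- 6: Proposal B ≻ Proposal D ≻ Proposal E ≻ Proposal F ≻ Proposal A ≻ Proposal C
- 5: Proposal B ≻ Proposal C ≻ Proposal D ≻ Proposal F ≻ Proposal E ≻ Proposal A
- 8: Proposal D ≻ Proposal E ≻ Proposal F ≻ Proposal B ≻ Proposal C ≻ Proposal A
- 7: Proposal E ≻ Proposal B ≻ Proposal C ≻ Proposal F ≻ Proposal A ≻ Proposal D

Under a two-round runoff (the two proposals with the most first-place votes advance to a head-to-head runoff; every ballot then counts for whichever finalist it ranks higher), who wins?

Proposal E

Round 1 first-place votes: Proposal A 9, Proposal B 11, Proposal C 0, Proposal D 8, Proposal E 14, Proposal F 0. Proposal E and Proposal B advance.
Runoff: Proposal E is ranked above Proposal B on 22 ballots, Proposal B above Proposal E on 20.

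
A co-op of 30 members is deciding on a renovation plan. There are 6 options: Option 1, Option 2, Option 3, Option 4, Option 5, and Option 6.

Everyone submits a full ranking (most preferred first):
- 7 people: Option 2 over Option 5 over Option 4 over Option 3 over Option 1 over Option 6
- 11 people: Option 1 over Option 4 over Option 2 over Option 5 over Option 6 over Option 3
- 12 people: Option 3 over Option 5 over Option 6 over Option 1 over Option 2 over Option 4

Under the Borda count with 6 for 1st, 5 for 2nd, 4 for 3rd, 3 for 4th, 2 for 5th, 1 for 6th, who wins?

Option 5

Option 1: 7×2 + 11×6 + 12×3 = 116
Option 2: 7×6 + 11×4 + 12×2 = 110
Option 3: 7×3 + 11×1 + 12×6 = 104
Option 4: 7×4 + 11×5 + 12×1 = 95
Option 5: 7×5 + 11×3 + 12×5 = 128
Option 6: 7×1 + 11×2 + 12×4 = 77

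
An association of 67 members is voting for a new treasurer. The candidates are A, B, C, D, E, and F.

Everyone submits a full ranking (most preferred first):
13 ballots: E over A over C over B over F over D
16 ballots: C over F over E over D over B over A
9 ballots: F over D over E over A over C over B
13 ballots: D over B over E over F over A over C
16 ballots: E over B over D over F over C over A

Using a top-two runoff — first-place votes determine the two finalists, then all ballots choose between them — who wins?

E

Round 1 first-place votes: A 0, B 0, C 16, D 13, E 29, F 9. E and C advance.
Runoff: E is ranked above C on 51 ballots, C above E on 16.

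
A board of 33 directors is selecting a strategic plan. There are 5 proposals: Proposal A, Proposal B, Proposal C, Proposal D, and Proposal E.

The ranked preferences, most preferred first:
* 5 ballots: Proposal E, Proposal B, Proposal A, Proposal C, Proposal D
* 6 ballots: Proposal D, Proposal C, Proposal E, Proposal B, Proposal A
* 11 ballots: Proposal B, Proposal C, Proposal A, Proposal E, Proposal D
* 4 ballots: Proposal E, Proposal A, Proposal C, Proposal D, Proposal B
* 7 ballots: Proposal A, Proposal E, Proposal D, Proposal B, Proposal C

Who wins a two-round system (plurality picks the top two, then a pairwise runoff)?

Proposal E

Round 1 first-place votes: Proposal A 7, Proposal B 11, Proposal C 0, Proposal D 6, Proposal E 9. Proposal B and Proposal E advance.
Runoff: Proposal B is ranked above Proposal E on 11 ballots, Proposal E above Proposal B on 22.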